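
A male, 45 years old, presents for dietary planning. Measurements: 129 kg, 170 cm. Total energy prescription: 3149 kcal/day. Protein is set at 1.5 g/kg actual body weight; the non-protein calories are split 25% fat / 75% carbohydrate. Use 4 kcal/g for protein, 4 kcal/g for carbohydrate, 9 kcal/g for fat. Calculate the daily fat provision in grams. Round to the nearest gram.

66 g/day

Protein = 1.5 × 129 = 193.5 g → 193.5 × 4 = 774 kcal.
Non-protein calories = 3149 − 774 = 2375 kcal.
Fat: 25% × 2375 = 593.75 kcal; carbohydrate: 1781.25 kcal.
Fat: 593.75 kcal ÷ 9 kcal/g = 65.9722 g.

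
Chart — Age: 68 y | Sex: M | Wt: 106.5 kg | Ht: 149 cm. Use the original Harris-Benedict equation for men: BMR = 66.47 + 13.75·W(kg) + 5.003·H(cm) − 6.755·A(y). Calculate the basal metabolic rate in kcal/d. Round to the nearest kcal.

Harris-Benedict: BMR = 66.47 + 13.75(106.5) + 5.003(149) − 6.755(68) = 1816.952 kcal/day.

1817 kcal/d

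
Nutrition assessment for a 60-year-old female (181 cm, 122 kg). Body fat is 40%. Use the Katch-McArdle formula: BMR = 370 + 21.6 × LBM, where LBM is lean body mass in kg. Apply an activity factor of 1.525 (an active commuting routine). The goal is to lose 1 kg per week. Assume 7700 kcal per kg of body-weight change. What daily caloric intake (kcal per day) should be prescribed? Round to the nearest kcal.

LBM = 122 × (1 − 0.4) = 73.2 kg. Katch-McArdle: BMR = 370 + 21.6 × 73.2 = 1951.12 kcal/day.
TEE = 1951.12 × 1.525 = 2975.458 kcal/day.
Required daily deficit = 1 × 7700 ÷ 7 = 1100 kcal/day.
Target intake = 2975.458 − 1100 = 1875.458 kcal/day.

1875 kcal per day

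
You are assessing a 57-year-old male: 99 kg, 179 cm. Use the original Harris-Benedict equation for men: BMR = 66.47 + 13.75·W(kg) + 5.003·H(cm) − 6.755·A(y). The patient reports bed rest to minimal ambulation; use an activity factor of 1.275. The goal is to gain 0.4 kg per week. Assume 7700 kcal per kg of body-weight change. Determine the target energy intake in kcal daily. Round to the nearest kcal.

2911 kcal daily

Harris-Benedict: BMR = 66.47 + 13.75(99) + 5.003(179) − 6.755(57) = 1938.222 kcal/day.
TEE = 1938.222 × 1.275 = 2471.2331 kcal/day.
Required daily surplus = 0.4 × 7700 ÷ 7 = 440 kcal/day.
Target intake = 2471.2331 + 440 = 2911.2331 kcal/day.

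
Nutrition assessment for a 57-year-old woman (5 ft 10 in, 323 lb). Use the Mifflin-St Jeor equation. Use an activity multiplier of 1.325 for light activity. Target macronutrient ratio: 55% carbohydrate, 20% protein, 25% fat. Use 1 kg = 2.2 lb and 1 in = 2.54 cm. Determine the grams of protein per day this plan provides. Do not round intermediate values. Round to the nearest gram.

141 g/day

Convert to metric: weight = 323 ÷ 2.2 = 146.8182 kg; height = (5×12 + 10) × 2.54 = 70 × 2.54 = 177.8 cm.
Mifflin-St Jeor (female): BMR = 10(146.8182) + 6.25(177.8) − 5(57) − 161 = 1468.1818 + 1111.25 − 285 − 161 = 2133.4318 kcal/day.
TEE = 2133.4318 × 1.325 = 2826.7972 kcal/day.
Protein energy = 20% × 2826.7972 = 565.3594 kcal.
Protein = 565.3594 ÷ 4 kcal/g = 141.3399 g.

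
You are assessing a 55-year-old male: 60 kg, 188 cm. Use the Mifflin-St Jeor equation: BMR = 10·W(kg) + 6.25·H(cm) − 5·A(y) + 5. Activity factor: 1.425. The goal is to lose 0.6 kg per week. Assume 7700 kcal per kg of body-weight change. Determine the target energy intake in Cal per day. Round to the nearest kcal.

1485 Cal per day

Mifflin-St Jeor (male): BMR = 10(60) + 6.25(188) − 5(55) + 5 = 600 + 1175 − 275 + 5 = 1505 kcal/day.
TEE = 1505 × 1.425 = 2144.625 kcal/day.
Required daily deficit = 0.6 × 7700 ÷ 7 = 660 kcal/day.
Target intake = 2144.625 − 660 = 1484.625 kcal/day.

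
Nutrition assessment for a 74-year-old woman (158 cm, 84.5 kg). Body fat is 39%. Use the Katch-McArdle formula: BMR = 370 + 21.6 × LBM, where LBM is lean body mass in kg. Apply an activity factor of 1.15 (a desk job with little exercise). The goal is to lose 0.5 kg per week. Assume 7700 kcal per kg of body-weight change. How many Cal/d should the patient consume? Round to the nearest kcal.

LBM = 84.5 × (1 − 0.39) = 51.545 kg. Katch-McArdle: BMR = 370 + 21.6 × 51.545 = 1483.372 kcal/day.
TEE = 1483.372 × 1.15 = 1705.8778 kcal/day.
Required daily deficit = 0.5 × 7700 ÷ 7 = 550 kcal/day.
Target intake = 1705.8778 − 550 = 1155.8778 kcal/day.

1156 Cal/d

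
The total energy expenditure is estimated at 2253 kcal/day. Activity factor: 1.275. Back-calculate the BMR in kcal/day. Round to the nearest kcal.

1767 kcal/day

BMR = TEE ÷ activity factor = 2253 ÷ 1.275 = 1767.0588 kcal/day.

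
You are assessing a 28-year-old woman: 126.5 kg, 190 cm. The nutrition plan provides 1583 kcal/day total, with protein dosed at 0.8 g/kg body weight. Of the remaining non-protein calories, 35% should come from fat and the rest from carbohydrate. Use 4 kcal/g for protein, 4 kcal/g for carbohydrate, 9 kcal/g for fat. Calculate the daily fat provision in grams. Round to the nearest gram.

Protein = 0.8 × 126.5 = 101.2 g → 101.2 × 4 = 404.8 kcal.
Non-protein calories = 1583 − 404.8 = 1178.2 kcal.
Fat: 35% × 1178.2 = 412.37 kcal; carbohydrate: 765.83 kcal.
Fat: 412.37 kcal ÷ 9 kcal/g = 45.8189 g.

46 g/day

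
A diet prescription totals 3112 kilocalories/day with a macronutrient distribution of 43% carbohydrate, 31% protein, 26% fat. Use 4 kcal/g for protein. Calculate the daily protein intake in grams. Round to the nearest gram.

241 g/day

Protein energy = 31% × 3112 = 964.72 kcal.
At 4 kcal/g: 964.72 ÷ 4 = 241.18 g.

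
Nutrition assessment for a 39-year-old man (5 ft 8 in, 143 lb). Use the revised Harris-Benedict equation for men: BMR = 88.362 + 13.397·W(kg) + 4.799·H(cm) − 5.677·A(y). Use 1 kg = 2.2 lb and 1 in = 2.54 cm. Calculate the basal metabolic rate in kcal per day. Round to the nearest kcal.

Convert to metric: weight = 143 ÷ 2.2 = 65 kg; height = (5×12 + 8) × 2.54 = 68 × 2.54 = 172.72 cm.
Harris-Benedict: BMR = 88.362 + 13.397(65) + 4.799(172.72) − 5.677(39) = 1566.6473 kcal/day.

1567 kcal per day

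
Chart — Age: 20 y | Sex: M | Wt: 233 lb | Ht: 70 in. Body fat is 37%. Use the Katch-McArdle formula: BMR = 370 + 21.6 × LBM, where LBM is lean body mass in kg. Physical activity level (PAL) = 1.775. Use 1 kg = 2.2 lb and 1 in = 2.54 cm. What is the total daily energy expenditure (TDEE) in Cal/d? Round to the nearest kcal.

Convert to metric: weight = 233 ÷ 2.2 = 105.9091 kg; height = 70 × 2.54 = 177.8 cm.
LBM = 105.9091 × (1 − 0.37) = 66.7227 kg. Katch-McArdle: BMR = 370 + 21.6 × 66.7227 = 1811.2109 kcal/day.
TEE = BMR × activity factor = 1811.2109 × 1.775 = 3214.8994 kcal/day.

3215 Cal/d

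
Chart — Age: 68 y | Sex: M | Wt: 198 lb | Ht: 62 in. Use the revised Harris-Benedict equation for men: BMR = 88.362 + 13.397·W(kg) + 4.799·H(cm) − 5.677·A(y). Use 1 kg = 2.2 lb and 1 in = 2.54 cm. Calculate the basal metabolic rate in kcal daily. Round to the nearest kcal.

Convert to metric: weight = 198 ÷ 2.2 = 90 kg; height = 62 × 2.54 = 157.48 cm.
Harris-Benedict: BMR = 88.362 + 13.397(90) + 4.799(157.48) − 5.677(68) = 1663.8025 kcal/day.

1664 kcal daily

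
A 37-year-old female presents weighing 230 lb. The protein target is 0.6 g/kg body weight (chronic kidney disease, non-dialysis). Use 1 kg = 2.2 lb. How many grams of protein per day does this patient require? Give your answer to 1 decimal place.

62.7 g/day

Weight in kg = 230 ÷ 2.2 = 104.5455 kg.
Protein = 0.6 g/kg × 104.5455 kg = 62.7273 g/day.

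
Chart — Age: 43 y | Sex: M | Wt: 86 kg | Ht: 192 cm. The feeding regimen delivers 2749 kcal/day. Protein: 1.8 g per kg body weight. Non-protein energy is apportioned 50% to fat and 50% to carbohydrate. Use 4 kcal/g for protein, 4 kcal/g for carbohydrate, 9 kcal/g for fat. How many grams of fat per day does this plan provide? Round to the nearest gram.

Protein = 1.8 × 86 = 154.8 g → 154.8 × 4 = 619.2 kcal.
Non-protein calories = 2749 − 619.2 = 2129.8 kcal.
Fat: 50% × 2129.8 = 1064.9 kcal; carbohydrate: 1064.9 kcal.
Fat: 1064.9 kcal ÷ 9 kcal/g = 118.3222 g.

118 g/day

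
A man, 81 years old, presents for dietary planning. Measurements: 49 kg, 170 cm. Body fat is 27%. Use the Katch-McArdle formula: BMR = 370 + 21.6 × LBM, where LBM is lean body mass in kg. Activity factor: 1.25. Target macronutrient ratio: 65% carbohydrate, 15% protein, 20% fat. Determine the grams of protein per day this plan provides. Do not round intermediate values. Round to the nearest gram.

LBM = 49 × (1 − 0.27) = 35.77 kg. Katch-McArdle: BMR = 370 + 21.6 × 35.77 = 1142.632 kcal/day.
TEE = 1142.632 × 1.25 = 1428.29 kcal/day.
Protein energy = 15% × 1428.29 = 214.2435 kcal.
Protein = 214.2435 ÷ 4 kcal/g = 53.5609 g.

54 g/day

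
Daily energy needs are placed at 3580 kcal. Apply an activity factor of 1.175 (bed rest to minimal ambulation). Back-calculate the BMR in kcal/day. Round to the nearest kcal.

3047 kcal/day

BMR = TEE ÷ activity factor = 3580 ÷ 1.175 = 3046.8085 kcal/day.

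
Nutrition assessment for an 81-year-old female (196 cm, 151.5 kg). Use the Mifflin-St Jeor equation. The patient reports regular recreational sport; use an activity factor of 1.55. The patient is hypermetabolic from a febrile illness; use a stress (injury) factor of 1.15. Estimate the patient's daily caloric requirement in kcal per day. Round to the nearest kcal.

3875 kcal per day

Mifflin-St Jeor (female): BMR = 10(151.5) + 6.25(196) − 5(81) − 161 = 1515 + 1225 − 405 − 161 = 2174 kcal/day.
TEE = BMR × activity factor = 2174 × 1.55 = 3369.7 kcal/day.
Apply stress factor: 3369.7 × 1.15 = 3875.155 kcal/day.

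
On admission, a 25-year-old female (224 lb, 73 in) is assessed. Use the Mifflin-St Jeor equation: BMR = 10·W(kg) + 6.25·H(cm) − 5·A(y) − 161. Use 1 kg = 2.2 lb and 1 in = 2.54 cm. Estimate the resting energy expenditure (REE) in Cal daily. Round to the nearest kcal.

1891 Cal daily

Convert to metric: weight = 224 ÷ 2.2 = 101.8182 kg; height = 73 × 2.54 = 185.42 cm.
Mifflin-St Jeor (female): BMR = 10(101.8182) + 6.25(185.42) − 5(25) − 161 = 1018.1818 + 1158.875 − 125 − 161 = 1891.0568 kcal/day.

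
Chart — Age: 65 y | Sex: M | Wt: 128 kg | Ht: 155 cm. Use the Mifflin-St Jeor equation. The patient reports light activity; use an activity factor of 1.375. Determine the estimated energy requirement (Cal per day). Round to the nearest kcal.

2652 Cal per day

Mifflin-St Jeor (male): BMR = 10(128) + 6.25(155) − 5(65) + 5 = 1280 + 968.75 − 325 + 5 = 1928.75 kcal/day.
TEE = BMR × activity factor = 1928.75 × 1.375 = 2652.0313 kcal/day.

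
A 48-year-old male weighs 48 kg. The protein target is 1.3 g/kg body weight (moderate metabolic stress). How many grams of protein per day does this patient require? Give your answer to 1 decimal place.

Protein = 1.3 g/kg × 48 kg = 62.4 g/day.

62.4 g/day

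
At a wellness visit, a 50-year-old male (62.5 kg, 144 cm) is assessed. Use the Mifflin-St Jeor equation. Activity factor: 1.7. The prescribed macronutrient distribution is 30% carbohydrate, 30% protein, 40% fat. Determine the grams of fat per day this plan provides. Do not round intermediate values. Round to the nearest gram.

97 g/day

Mifflin-St Jeor (male): BMR = 10(62.5) + 6.25(144) − 5(50) + 5 = 625 + 900 − 250 + 5 = 1280 kcal/day.
TEE = 1280 × 1.7 = 2176 kcal/day.
Fat energy = 40% × 2176 = 870.4 kcal.
Fat = 870.4 ÷ 9 kcal/g = 96.7111 g.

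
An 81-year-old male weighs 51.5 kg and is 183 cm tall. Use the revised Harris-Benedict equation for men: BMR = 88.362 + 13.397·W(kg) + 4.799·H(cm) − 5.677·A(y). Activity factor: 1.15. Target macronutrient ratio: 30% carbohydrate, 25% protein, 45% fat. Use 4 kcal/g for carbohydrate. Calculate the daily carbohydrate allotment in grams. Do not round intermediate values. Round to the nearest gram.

103 g/day

Harris-Benedict: BMR = 88.362 + 13.397(51.5) + 4.799(183) − 5.677(81) = 1196.6875 kcal/day.
TEE = 1196.6875 × 1.15 = 1376.1906 kcal/day.
Carbohydrate energy = 30% × 1376.1906 = 412.8572 kcal.
Carbohydrate = 412.8572 ÷ 4 kcal/g = 103.2143 g.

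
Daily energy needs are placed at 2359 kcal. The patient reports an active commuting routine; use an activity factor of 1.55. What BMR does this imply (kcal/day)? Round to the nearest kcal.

BMR = TEE ÷ activity factor = 2359 ÷ 1.55 = 1521.9355 kcal/day.

1522 kcal/day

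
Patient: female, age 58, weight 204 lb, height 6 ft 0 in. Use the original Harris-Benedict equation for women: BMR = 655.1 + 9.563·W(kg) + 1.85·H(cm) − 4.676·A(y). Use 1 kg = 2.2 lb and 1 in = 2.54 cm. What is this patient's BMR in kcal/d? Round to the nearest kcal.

Convert to metric: weight = 204 ÷ 2.2 = 92.7273 kg; height = (6×12 + 0) × 2.54 = 72 × 2.54 = 182.88 cm.
Harris-Benedict: BMR = 655.1 + 9.563(92.7273) + 1.85(182.88) − 4.676(58) = 1608.9709 kcal/day.

1609 kcal/d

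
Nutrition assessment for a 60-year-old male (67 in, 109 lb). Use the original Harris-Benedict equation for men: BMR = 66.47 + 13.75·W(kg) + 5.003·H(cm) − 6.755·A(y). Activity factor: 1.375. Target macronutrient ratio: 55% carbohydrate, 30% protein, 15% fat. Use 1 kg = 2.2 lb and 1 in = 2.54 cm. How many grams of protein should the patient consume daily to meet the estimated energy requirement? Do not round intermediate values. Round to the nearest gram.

123 g/day

Convert to metric: weight = 109 ÷ 2.2 = 49.5455 kg; height = 67 × 2.54 = 170.18 cm.
Harris-Benedict: BMR = 66.47 + 13.75(49.5455) + 5.003(170.18) − 6.755(60) = 1193.8305 kcal/day.
TEE = 1193.8305 × 1.375 = 1641.517 kcal/day.
Protein energy = 30% × 1641.517 = 492.4551 kcal.
Protein = 492.4551 ÷ 4 kcal/g = 123.1138 g.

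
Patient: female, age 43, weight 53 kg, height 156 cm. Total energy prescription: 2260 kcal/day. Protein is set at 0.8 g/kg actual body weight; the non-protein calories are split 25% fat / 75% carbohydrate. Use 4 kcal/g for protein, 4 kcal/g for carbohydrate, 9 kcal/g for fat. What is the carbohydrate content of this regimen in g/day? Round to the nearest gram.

392 g/day

Protein = 0.8 × 53 = 42.4 g → 42.4 × 4 = 169.6 kcal.
Non-protein calories = 2260 − 169.6 = 2090.4 kcal.
Fat: 25% × 2090.4 = 522.6 kcal; carbohydrate: 1567.8 kcal.
Carbohydrate: 1567.8 kcal ÷ 4 kcal/g = 391.95 g.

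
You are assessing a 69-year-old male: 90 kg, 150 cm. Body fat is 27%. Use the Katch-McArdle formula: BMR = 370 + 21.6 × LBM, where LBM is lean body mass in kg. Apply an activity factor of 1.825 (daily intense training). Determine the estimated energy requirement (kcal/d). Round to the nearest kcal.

LBM = 90 × (1 − 0.27) = 65.7 kg. Katch-McArdle: BMR = 370 + 21.6 × 65.7 = 1789.12 kcal/day.
TEE = BMR × activity factor = 1789.12 × 1.825 = 3265.144 kcal/day.

3265 kcal/d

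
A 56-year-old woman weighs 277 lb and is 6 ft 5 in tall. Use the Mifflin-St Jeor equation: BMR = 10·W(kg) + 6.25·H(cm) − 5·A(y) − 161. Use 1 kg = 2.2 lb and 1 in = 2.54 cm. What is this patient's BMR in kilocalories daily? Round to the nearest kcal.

Convert to metric: weight = 277 ÷ 2.2 = 125.9091 kg; height = (6×12 + 5) × 2.54 = 77 × 2.54 = 195.58 cm.
Mifflin-St Jeor (female): BMR = 10(125.9091) + 6.25(195.58) − 5(56) − 161 = 1259.0909 + 1222.375 − 280 − 161 = 2040.4659 kcal/day.

2040 kilocalories daily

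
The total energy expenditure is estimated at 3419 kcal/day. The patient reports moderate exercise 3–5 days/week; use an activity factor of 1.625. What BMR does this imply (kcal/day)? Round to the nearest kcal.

BMR = TEE ÷ activity factor = 3419 ÷ 1.625 = 2104 kcal/day.

2104 kcal/day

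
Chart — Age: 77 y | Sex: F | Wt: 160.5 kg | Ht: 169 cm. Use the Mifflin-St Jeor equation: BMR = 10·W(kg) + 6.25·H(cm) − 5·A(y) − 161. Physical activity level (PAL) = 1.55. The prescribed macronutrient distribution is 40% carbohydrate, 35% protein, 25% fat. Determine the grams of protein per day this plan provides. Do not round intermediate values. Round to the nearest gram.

Mifflin-St Jeor (female): BMR = 10(160.5) + 6.25(169) − 5(77) − 161 = 1605 + 1056.25 − 385 − 161 = 2115.25 kcal/day.
TEE = 2115.25 × 1.55 = 3278.6375 kcal/day.
Protein energy = 35% × 3278.6375 = 1147.5231 kcal.
Protein = 1147.5231 ÷ 4 kcal/g = 286.8808 g.

287 g/day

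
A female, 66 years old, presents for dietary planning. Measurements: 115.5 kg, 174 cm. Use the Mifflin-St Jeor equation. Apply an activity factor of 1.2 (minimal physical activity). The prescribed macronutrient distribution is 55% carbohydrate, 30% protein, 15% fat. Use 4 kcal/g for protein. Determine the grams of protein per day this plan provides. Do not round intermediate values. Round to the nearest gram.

158 g/day

Mifflin-St Jeor (female): BMR = 10(115.5) + 6.25(174) − 5(66) − 161 = 1155 + 1087.5 − 330 − 161 = 1751.5 kcal/day.
TEE = 1751.5 × 1.2 = 2101.8 kcal/day.
Protein energy = 30% × 2101.8 = 630.54 kcal.
Protein = 630.54 ÷ 4 kcal/g = 157.635 g.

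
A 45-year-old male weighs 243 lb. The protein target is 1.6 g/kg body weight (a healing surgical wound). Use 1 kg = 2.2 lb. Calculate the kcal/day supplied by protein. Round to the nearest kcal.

707 kcal/day

Weight in kg = 243 ÷ 2.2 = 110.4545 kg.
Protein = 1.6 g/kg × 110.4545 kg = 176.7273 g/day.
Protein energy = 176.7273 g × 4 kcal/g = 706.9091 kcal/day.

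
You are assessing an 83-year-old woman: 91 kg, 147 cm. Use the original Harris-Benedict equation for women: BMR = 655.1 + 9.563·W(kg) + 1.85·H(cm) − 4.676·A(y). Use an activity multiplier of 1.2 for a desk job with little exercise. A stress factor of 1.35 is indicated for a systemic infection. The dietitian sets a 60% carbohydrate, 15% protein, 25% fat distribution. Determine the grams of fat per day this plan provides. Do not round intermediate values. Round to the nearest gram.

Harris-Benedict: BMR = 655.1 + 9.563(91) + 1.85(147) − 4.676(83) = 1409.175 kcal/day.
TEE = 1409.175 × 1.2 = 1691.01 kcal/day.
With stress factor 1.35: 1691.01 × 1.35 = 2282.8635 kcal/day.
Fat energy = 25% × 2282.8635 = 570.7159 kcal.
Fat = 570.7159 ÷ 9 kcal/g = 63.4129 g.

63 g/day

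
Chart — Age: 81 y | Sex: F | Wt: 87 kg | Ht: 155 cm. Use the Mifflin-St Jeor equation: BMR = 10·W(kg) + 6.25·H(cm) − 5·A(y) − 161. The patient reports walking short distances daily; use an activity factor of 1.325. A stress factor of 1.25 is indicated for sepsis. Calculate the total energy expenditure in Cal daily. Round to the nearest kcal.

Mifflin-St Jeor (female): BMR = 10(87) + 6.25(155) − 5(81) − 161 = 870 + 968.75 − 405 − 161 = 1272.75 kcal/day.
TEE = BMR × activity factor = 1272.75 × 1.325 = 1686.3938 kcal/day.
Apply stress factor: 1686.3938 × 1.25 = 2107.9922 kcal/day.

2108 Cal daily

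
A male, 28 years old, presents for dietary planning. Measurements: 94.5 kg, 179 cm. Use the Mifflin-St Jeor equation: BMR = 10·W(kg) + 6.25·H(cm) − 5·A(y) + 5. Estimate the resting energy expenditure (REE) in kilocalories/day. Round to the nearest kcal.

1929 kilocalories/day

Mifflin-St Jeor (male): BMR = 10(94.5) + 6.25(179) − 5(28) + 5 = 945 + 1118.75 − 140 + 5 = 1928.75 kcal/day.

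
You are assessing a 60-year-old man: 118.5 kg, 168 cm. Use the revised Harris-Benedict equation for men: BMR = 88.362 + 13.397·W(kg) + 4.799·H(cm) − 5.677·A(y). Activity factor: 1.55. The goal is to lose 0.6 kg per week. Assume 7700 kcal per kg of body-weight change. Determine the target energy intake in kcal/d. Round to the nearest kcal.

2659 kcal/d

Harris-Benedict: BMR = 88.362 + 13.397(118.5) + 4.799(168) − 5.677(60) = 2141.5185 kcal/day.
TEE = 2141.5185 × 1.55 = 3319.3537 kcal/day.
Required daily deficit = 0.6 × 7700 ÷ 7 = 660 kcal/day.
Target intake = 3319.3537 − 660 = 2659.3537 kcal/day.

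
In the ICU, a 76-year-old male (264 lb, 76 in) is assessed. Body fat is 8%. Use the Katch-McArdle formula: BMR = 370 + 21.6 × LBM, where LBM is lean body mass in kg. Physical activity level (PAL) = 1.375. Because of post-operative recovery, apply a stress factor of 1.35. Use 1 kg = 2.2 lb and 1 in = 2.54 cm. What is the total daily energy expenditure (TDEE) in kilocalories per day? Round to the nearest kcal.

Convert to metric: weight = 264 ÷ 2.2 = 120 kg; height = 76 × 2.54 = 193.04 cm.
LBM = 120 × (1 − 0.08) = 110.4 kg. Katch-McArdle: BMR = 370 + 21.6 × 110.4 = 2754.64 kcal/day.
TEE = BMR × activity factor = 2754.64 × 1.375 = 3787.63 kcal/day.
Apply stress factor: 3787.63 × 1.35 = 5113.3005 kcal/day.

5113 kilocalories per day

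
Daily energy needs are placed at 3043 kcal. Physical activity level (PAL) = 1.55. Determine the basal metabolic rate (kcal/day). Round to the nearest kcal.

1963 kcal/day

BMR = TEE ÷ activity factor = 3043 ÷ 1.55 = 1963.2258 kcal/day.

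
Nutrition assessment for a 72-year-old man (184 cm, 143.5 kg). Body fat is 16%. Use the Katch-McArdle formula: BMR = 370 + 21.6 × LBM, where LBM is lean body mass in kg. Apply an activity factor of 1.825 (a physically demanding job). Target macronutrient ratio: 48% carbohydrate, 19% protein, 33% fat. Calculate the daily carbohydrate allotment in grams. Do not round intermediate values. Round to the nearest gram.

651 g/day

LBM = 143.5 × (1 − 0.16) = 120.54 kg. Katch-McArdle: BMR = 370 + 21.6 × 120.54 = 2973.664 kcal/day.
TEE = 2973.664 × 1.825 = 5426.9368 kcal/day.
Carbohydrate energy = 48% × 5426.9368 = 2604.9297 kcal.
Carbohydrate = 2604.9297 ÷ 4 kcal/g = 651.2324 g.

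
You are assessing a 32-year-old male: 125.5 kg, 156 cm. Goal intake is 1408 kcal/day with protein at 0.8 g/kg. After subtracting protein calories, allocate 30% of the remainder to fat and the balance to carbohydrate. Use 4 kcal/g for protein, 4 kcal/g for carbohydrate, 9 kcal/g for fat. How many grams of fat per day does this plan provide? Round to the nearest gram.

34 g/day

Protein = 0.8 × 125.5 = 100.4 g → 100.4 × 4 = 401.6 kcal.
Non-protein calories = 1408 − 401.6 = 1006.4 kcal.
Fat: 30% × 1006.4 = 301.92 kcal; carbohydrate: 704.48 kcal.
Fat: 301.92 kcal ÷ 9 kcal/g = 33.5467 g.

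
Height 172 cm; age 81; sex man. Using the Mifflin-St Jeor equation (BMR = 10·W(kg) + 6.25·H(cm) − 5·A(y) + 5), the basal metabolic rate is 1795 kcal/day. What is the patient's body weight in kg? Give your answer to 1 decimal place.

1795 = 10·W + 6.25(172) − 5(81) + 5
10·W = 1795 − 675 = 1120, so W = 112 kg.

112.0 kg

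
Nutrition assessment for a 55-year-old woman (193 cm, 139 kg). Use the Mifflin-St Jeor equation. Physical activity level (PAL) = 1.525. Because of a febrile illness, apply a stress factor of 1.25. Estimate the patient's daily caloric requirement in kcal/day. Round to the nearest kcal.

4118 kcal/day

Mifflin-St Jeor (female): BMR = 10(139) + 6.25(193) − 5(55) − 161 = 1390 + 1206.25 − 275 − 161 = 2160.25 kcal/day.
TEE = BMR × activity factor = 2160.25 × 1.525 = 3294.3813 kcal/day.
Apply stress factor: 3294.3813 × 1.25 = 4117.9766 kcal/day.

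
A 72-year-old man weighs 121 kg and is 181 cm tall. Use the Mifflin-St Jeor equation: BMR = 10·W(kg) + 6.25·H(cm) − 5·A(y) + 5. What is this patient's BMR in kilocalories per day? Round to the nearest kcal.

1986 kilocalories per day

Mifflin-St Jeor (male): BMR = 10(121) + 6.25(181) − 5(72) + 5 = 1210 + 1131.25 − 360 + 5 = 1986.25 kcal/day.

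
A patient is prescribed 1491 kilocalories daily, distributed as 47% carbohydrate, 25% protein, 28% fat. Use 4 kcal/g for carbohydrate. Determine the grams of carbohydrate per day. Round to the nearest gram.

175 g/day

Carbohydrate energy = 47% × 1491 = 700.77 kcal.
At 4 kcal/g: 700.77 ÷ 4 = 175.1925 g.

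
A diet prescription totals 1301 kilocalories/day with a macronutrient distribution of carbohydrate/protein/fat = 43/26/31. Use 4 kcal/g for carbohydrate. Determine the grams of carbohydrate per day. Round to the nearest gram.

Carbohydrate energy = 43% × 1301 = 559.43 kcal.
At 4 kcal/g: 559.43 ÷ 4 = 139.8575 g.

140 g/day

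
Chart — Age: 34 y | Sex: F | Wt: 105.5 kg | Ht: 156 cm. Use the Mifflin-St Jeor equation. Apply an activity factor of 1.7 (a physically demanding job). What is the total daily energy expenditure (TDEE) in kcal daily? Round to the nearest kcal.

2888 kcal daily

Mifflin-St Jeor (female): BMR = 10(105.5) + 6.25(156) − 5(34) − 161 = 1055 + 975 − 170 − 161 = 1699 kcal/day.
TEE = BMR × activity factor = 1699 × 1.7 = 2888.3 kcal/day.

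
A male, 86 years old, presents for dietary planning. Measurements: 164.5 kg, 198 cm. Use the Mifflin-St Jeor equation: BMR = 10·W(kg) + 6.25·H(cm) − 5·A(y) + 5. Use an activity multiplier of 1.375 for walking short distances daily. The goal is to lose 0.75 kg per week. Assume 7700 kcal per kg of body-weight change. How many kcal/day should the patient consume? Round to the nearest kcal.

2554 kcal/day

Mifflin-St Jeor (male): BMR = 10(164.5) + 6.25(198) − 5(86) + 5 = 1645 + 1237.5 − 430 + 5 = 2457.5 kcal/day.
TEE = 2457.5 × 1.375 = 3379.0625 kcal/day.
Required daily deficit = 0.75 × 7700 ÷ 7 = 825 kcal/day.
Target intake = 3379.0625 − 825 = 2554.0625 kcal/day.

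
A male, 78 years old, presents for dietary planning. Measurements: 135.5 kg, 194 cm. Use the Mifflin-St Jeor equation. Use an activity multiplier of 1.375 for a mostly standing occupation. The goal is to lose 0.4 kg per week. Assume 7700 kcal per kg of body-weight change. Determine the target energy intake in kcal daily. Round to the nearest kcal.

2561 kcal daily

Mifflin-St Jeor (male): BMR = 10(135.5) + 6.25(194) − 5(78) + 5 = 1355 + 1212.5 − 390 + 5 = 2182.5 kcal/day.
TEE = 2182.5 × 1.375 = 3000.9375 kcal/day.
Required daily deficit = 0.4 × 7700 ÷ 7 = 440 kcal/day.
Target intake = 3000.9375 − 440 = 2560.9375 kcal/day.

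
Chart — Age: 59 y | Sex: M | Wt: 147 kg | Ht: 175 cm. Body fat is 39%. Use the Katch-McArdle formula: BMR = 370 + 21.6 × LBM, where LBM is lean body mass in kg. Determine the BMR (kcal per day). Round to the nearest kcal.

2307 kcal per day

LBM = 147 × (1 − 0.39) = 89.67 kg. Katch-McArdle: BMR = 370 + 21.6 × 89.67 = 2306.872 kcal/day.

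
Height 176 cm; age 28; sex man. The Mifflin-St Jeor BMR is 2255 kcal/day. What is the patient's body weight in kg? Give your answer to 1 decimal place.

129.0 kg

2255 = 10·W + 6.25(176) − 5(28) + 5
10·W = 2255 − 965 = 1290, so W = 129 kg.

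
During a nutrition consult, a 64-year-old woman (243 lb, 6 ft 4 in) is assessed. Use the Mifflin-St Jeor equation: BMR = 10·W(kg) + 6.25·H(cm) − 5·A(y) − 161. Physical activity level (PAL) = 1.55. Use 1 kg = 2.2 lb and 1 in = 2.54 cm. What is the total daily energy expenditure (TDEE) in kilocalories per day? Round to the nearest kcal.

2837 kilocalories per day

Convert to metric: weight = 243 ÷ 2.2 = 110.4545 kg; height = (6×12 + 4) × 2.54 = 76 × 2.54 = 193.04 cm.
Mifflin-St Jeor (female): BMR = 10(110.4545) + 6.25(193.04) − 5(64) − 161 = 1104.5455 + 1206.5 − 320 − 161 = 1830.0455 kcal/day.
TEE = BMR × activity factor = 1830.0455 × 1.55 = 2836.5705 kcal/day.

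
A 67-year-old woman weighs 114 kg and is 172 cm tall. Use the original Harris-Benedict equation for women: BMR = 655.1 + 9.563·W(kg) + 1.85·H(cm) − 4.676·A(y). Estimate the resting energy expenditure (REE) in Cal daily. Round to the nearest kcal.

Harris-Benedict: BMR = 655.1 + 9.563(114) + 1.85(172) − 4.676(67) = 1750.19 kcal/day.

1750 Cal daily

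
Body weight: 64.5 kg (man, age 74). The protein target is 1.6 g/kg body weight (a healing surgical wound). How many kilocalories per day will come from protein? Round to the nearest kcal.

413 kcal/day

Protein = 1.6 g/kg × 64.5 kg = 103.2 g/day.
Protein energy = 103.2 g × 4 kcal/g = 412.8 kcal/day.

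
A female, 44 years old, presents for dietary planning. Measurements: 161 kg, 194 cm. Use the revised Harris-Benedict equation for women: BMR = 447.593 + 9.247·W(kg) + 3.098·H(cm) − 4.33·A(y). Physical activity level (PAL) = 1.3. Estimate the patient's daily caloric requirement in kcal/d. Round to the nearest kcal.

3051 kcal/d

Harris-Benedict: BMR = 447.593 + 9.247(161) + 3.098(194) − 4.33(44) = 2346.852 kcal/day.
TEE = BMR × activity factor = 2346.852 × 1.3 = 3050.9076 kcal/day.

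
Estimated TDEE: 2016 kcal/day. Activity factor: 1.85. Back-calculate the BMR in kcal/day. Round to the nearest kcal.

BMR = TEE ÷ activity factor = 2016 ÷ 1.85 = 1089.7297 kcal/day.

1090 kcal/day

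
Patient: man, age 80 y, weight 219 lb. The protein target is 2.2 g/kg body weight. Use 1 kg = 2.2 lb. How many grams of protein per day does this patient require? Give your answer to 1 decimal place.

Weight in kg = 219 ÷ 2.2 = 99.5455 kg.
Protein = 2.2 g/kg × 99.5455 kg = 219 g/day.

219.0 g/day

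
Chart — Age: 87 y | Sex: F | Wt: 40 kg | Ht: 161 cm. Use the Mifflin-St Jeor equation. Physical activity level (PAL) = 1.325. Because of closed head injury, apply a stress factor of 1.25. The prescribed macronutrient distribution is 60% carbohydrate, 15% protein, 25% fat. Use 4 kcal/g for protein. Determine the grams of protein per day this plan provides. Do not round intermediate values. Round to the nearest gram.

Mifflin-St Jeor (female): BMR = 10(40) + 6.25(161) − 5(87) − 161 = 400 + 1006.25 − 435 − 161 = 810.25 kcal/day.
TEE = 810.25 × 1.325 = 1073.5813 kcal/day.
With stress factor 1.25: 1073.5813 × 1.25 = 1341.9766 kcal/day.
Protein energy = 15% × 1341.9766 = 201.2965 kcal.
Protein = 201.2965 ÷ 4 kcal/g = 50.3241 g.

50 g/day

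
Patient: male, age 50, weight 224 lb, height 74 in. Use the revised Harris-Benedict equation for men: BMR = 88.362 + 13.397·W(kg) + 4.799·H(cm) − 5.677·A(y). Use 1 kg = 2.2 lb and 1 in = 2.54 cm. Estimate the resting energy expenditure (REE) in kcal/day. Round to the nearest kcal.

Convert to metric: weight = 224 ÷ 2.2 = 101.8182 kg; height = 74 × 2.54 = 187.96 cm.
Harris-Benedict: BMR = 88.362 + 13.397(101.8182) + 4.799(187.96) − 5.677(50) = 2070.5902 kcal/day.

2071 kcal/day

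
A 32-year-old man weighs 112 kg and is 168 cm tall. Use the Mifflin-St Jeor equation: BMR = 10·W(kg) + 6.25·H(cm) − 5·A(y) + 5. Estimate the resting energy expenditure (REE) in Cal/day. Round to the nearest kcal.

2015 Cal/day

Mifflin-St Jeor (male): BMR = 10(112) + 6.25(168) − 5(32) + 5 = 1120 + 1050 − 160 + 5 = 2015 kcal/day.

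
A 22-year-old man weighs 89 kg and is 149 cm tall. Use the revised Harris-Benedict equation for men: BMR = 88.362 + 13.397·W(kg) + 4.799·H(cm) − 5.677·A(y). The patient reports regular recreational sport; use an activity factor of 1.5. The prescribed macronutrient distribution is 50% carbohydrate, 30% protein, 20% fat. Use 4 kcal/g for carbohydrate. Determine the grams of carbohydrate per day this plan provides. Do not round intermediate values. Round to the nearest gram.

Harris-Benedict: BMR = 88.362 + 13.397(89) + 4.799(149) − 5.677(22) = 1870.852 kcal/day.
TEE = 1870.852 × 1.5 = 2806.278 kcal/day.
Carbohydrate energy = 50% × 2806.278 = 1403.139 kcal.
Carbohydrate = 1403.139 ÷ 4 kcal/g = 350.7848 g.

351 g/day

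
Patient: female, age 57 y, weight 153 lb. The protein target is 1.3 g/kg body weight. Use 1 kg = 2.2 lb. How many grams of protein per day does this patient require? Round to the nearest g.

Weight in kg = 153 ÷ 2.2 = 69.5455 kg.
Protein = 1.3 g/kg × 69.5455 kg = 90.4091 g/day.

90 g/day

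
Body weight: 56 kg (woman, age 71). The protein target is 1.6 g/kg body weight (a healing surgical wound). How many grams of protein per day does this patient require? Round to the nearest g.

90 g/day

Protein = 1.6 g/kg × 56 kg = 89.6 g/day.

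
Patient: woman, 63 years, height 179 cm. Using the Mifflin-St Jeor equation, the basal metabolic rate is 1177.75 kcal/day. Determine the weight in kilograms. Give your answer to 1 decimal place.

53.5 kg

1177.75 = 10·W + 6.25(179) − 5(63) − 161
10·W = 1177.75 − 642.75 = 535, so W = 53.5 kg.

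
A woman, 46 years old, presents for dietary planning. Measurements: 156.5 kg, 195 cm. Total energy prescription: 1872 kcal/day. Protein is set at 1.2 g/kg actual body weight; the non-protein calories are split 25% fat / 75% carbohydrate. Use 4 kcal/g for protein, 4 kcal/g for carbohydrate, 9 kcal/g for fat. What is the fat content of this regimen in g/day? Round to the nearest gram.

Protein = 1.2 × 156.5 = 187.8 g → 187.8 × 4 = 751.2 kcal.
Non-protein calories = 1872 − 751.2 = 1120.8 kcal.
Fat: 25% × 1120.8 = 280.2 kcal; carbohydrate: 840.6 kcal.
Fat: 280.2 kcal ÷ 9 kcal/g = 31.1333 g.

31 g/day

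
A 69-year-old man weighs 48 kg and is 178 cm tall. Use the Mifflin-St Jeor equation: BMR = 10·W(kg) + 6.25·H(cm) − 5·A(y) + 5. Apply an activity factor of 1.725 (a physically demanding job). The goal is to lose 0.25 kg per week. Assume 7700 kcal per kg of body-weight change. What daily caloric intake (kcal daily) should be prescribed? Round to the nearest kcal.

1886 kcal daily

Mifflin-St Jeor (male): BMR = 10(48) + 6.25(178) − 5(69) + 5 = 480 + 1112.5 − 345 + 5 = 1252.5 kcal/day.
TEE = 1252.5 × 1.725 = 2160.5625 kcal/day.
Required daily deficit = 0.25 × 7700 ÷ 7 = 275 kcal/day.
Target intake = 2160.5625 − 275 = 1885.5625 kcal/day.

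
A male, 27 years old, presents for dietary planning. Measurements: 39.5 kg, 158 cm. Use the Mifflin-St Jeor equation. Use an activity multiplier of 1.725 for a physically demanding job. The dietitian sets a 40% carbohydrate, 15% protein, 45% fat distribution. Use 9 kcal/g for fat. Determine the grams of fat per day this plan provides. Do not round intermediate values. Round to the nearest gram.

Mifflin-St Jeor (male): BMR = 10(39.5) + 6.25(158) − 5(27) + 5 = 395 + 987.5 − 135 + 5 = 1252.5 kcal/day.
TEE = 1252.5 × 1.725 = 2160.5625 kcal/day.
Fat energy = 45% × 2160.5625 = 972.2531 kcal.
Fat = 972.2531 ÷ 9 kcal/g = 108.0281 g.

108 g/day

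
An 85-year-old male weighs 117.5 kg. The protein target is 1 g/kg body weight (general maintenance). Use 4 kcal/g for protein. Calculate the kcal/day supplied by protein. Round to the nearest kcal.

470 kcal/day

Protein = 1 g/kg × 117.5 kg = 117.5 g/day.
Protein energy = 117.5 g × 4 kcal/g = 470 kcal/day.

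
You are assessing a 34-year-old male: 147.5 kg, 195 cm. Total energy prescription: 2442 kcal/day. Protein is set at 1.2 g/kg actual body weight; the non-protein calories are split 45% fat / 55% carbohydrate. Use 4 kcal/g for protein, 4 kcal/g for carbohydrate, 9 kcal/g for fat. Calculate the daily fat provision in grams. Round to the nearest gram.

Protein = 1.2 × 147.5 = 177 g → 177 × 4 = 708 kcal.
Non-protein calories = 2442 − 708 = 1734 kcal.
Fat: 45% × 1734 = 780.3 kcal; carbohydrate: 953.7 kcal.
Fat: 780.3 kcal ÷ 9 kcal/g = 86.7 g.

87 g/day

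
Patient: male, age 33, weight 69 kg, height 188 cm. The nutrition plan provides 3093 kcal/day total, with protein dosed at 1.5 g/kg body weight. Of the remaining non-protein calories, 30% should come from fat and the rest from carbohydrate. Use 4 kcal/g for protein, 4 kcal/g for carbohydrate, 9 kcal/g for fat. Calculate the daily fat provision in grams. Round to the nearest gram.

Protein = 1.5 × 69 = 103.5 g → 103.5 × 4 = 414 kcal.
Non-protein calories = 3093 − 414 = 2679 kcal.
Fat: 30% × 2679 = 803.7 kcal; carbohydrate: 1875.3 kcal.
Fat: 803.7 kcal ÷ 9 kcal/g = 89.3 g.

89 g/day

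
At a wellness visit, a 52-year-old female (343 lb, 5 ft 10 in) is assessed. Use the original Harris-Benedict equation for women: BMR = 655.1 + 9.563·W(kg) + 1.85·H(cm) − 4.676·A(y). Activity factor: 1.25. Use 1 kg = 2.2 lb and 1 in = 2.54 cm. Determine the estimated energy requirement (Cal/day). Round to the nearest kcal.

Convert to metric: weight = 343 ÷ 2.2 = 155.9091 kg; height = (5×12 + 10) × 2.54 = 70 × 2.54 = 177.8 cm.
Harris-Benedict: BMR = 655.1 + 9.563(155.9091) + 1.85(177.8) − 4.676(52) = 2231.8366 kcal/day.
TEE = BMR × activity factor = 2231.8366 × 1.25 = 2789.7958 kcal/day.

2790 Cal/day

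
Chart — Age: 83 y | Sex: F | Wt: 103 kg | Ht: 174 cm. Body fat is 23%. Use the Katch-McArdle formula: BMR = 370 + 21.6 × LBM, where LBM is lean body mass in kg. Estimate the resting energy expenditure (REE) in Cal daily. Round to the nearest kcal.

LBM = 103 × (1 − 0.23) = 79.31 kg. Katch-McArdle: BMR = 370 + 21.6 × 79.31 = 2083.096 kcal/day.

2083 Cal daily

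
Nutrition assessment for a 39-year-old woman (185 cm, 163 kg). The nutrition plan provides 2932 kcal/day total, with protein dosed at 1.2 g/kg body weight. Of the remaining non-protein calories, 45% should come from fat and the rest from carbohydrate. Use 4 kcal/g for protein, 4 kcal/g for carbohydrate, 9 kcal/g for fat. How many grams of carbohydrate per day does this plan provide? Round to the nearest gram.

296 g/day

Protein = 1.2 × 163 = 195.6 g → 195.6 × 4 = 782.4 kcal.
Non-protein calories = 2932 − 782.4 = 2149.6 kcal.
Fat: 45% × 2149.6 = 967.32 kcal; carbohydrate: 1182.28 kcal.
Carbohydrate: 1182.28 kcal ÷ 4 kcal/g = 295.57 g.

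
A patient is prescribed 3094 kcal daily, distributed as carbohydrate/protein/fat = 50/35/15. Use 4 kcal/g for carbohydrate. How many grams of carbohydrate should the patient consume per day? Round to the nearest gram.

Carbohydrate energy = 50% × 3094 = 1547 kcal.
At 4 kcal/g: 1547 ÷ 4 = 386.75 g.

387 g/day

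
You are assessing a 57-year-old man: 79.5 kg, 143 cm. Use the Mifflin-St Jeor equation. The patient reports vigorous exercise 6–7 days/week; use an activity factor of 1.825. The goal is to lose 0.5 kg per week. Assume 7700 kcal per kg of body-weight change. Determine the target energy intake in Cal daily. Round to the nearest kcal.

2021 Cal daily

Mifflin-St Jeor (male): BMR = 10(79.5) + 6.25(143) − 5(57) + 5 = 795 + 893.75 − 285 + 5 = 1408.75 kcal/day.
TEE = 1408.75 × 1.825 = 2570.9688 kcal/day.
Required daily deficit = 0.5 × 7700 ÷ 7 = 550 kcal/day.
Target intake = 2570.9688 − 550 = 2020.9688 kcal/day.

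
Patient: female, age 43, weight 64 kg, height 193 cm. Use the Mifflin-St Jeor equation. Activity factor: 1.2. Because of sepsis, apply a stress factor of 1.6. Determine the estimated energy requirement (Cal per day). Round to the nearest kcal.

Mifflin-St Jeor (female): BMR = 10(64) + 6.25(193) − 5(43) − 161 = 640 + 1206.25 − 215 − 161 = 1470.25 kcal/day.
TEE = BMR × activity factor = 1470.25 × 1.2 = 1764.3 kcal/day.
Apply stress factor: 1764.3 × 1.6 = 2822.88 kcal/day.

2823 Cal per day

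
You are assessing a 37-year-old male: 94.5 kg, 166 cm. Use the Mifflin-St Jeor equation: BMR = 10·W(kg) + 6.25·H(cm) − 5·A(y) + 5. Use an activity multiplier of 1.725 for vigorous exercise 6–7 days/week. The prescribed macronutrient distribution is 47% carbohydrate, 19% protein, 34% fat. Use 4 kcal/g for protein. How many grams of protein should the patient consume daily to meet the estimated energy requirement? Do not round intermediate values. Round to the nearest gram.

148 g/day

Mifflin-St Jeor (male): BMR = 10(94.5) + 6.25(166) − 5(37) + 5 = 945 + 1037.5 − 185 + 5 = 1802.5 kcal/day.
TEE = 1802.5 × 1.725 = 3109.3125 kcal/day.
Protein energy = 19% × 3109.3125 = 590.7694 kcal.
Protein = 590.7694 ÷ 4 kcal/g = 147.6923 g.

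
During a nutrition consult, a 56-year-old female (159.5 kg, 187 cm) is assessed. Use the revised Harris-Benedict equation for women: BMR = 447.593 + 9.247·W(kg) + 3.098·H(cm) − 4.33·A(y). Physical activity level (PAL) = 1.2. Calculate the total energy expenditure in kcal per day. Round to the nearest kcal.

Harris-Benedict: BMR = 447.593 + 9.247(159.5) + 3.098(187) − 4.33(56) = 2259.3355 kcal/day.
TEE = BMR × activity factor = 2259.3355 × 1.2 = 2711.2026 kcal/day.

2711 kcal per day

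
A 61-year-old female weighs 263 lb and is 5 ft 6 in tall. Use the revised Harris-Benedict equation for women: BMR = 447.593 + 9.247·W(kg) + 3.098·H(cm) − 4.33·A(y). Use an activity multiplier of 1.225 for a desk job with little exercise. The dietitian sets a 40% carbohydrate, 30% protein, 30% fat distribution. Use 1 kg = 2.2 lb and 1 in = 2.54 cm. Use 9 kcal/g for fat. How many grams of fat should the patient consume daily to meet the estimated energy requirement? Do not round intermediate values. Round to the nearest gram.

Convert to metric: weight = 263 ÷ 2.2 = 119.5455 kg; height = (5×12 + 6) × 2.54 = 66 × 2.54 = 167.64 cm.
Harris-Benedict: BMR = 447.593 + 9.247(119.5455) + 3.098(167.64) − 4.33(61) = 1808.2485 kcal/day.
TEE = 1808.2485 × 1.225 = 2215.1045 kcal/day.
Fat energy = 30% × 2215.1045 = 664.5313 kcal.
Fat = 664.5313 ÷ 9 kcal/g = 73.8368 g.

74 g/day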